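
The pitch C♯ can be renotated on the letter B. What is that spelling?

C# is pitch class 1. The letter B alone is pitch class 11.
To reach pitch class 1 from B requires an offset of +2 semitones, i.e. double sharp: B##.

B##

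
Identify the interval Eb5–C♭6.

minor sixth

The letter names run E→C, a span of 5 letter steps, so the interval is some kind of sixth.
Eb to Cb is 8 semitones. A major sixth is 9, so 8 makes it minor.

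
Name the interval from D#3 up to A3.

diminished fifth

The letter names run D→A, a span of 4 letter steps, so the interval is some kind of fifth.
D# to A is 6 semitones. A perfect fifth is 7, so 6 makes it diminished.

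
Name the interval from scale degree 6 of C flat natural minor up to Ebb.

perfect fifth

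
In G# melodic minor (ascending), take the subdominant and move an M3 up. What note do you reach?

E#

The subdominant of G# melodic minor (ascending) is C#.
A major third (4 semitones) above C# lands on the letter E, giving E#.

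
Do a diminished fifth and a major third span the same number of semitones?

No

A diminished fifth spans 6 semitones; a major third spans 4.
The spans differ, so they are not enharmonic equivalents.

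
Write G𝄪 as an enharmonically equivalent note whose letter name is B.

Bbb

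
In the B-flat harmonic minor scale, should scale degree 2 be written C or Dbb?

C

Each scale degree takes a distinct letter name. Degree 2 of a scale on B must use the letter C.
C and Dbb are enharmonically the same pitch, but only C uses the letter C, so it is the correct spelling here.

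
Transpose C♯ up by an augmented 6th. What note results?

A##

A sixth above C lands on the letter A.
An augmented sixth spans 10 semitones, so C# moves to pitch class 11. On the letter A that is A##.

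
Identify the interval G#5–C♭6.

doubly diminished fourth

Counting letters G–A–B–C gives a fourth.
G#→Cb = 3 semitones, 2 narrower than the perfect fourth (5), so doubly diminished.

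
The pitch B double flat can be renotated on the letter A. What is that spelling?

A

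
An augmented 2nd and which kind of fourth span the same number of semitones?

An augmented second spans 3 semitones.
A fourth spanning 3 semitones is doubly diminished (the perfect fourth is 5).

doubly diminished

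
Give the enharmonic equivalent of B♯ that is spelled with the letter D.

Dbb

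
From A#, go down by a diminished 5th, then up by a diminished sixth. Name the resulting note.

A diminished fifth down from A# is D## (letter D, 6 semitones down).
A diminished sixth up from D## is B (letter B, 7 semitones up).

B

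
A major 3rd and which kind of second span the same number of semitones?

doubly augmented

A major third spans 4 semitones.
A second spanning 4 semitones is doubly augmented (the major second is 2).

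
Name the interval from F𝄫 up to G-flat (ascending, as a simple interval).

The letter names run F→G, a span of 1 letter step, so the interval is some kind of second.
Fbb to Gb is 3 semitones. A major second is 2, so 3 makes it augmented.

augmented second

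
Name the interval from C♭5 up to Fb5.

perfect fourth

Counting letters C–D–E–F gives a fourth.
Cb→Fb = 5 semitones, exactly the perfect fourth.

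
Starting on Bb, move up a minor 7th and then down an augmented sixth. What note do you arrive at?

Cbb

A minor seventh up from Bb is Ab (letter A, 10 semitones up).
An augmented sixth down from Ab is Cbb (letter C, 10 semitones down).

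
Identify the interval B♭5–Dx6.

doubly augmented third

Counting letters B–C–D gives a third.
Bb→D## = 6 semitones, 2 wider than the major third (4), so doubly augmented.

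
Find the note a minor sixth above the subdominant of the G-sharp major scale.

A

The subdominant of G# major is C#.
A minor sixth (8 semitones) above C# lands on the letter A, giving A.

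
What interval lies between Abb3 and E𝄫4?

perfect fifth

The letter names run A→E, a span of 4 letter steps, so the interval is some kind of fifth.
Abb to Ebb is 7 semitones. A perfect fifth is 7, so 7 makes it perfect.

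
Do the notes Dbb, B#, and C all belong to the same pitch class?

Yes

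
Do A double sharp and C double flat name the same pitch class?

No

Two spellings are enharmonically equivalent only if they share a pitch class.
Here A## → 11, Cbb → 10; 10 ≠ 11, so they are not.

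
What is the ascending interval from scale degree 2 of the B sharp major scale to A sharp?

Scale degree 2 of B# major is C##.
C## up to A#: letters C→A make it a sixth; 8 semitones makes it minor.

minor sixth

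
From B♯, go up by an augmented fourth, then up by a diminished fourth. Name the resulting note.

An augmented fourth up from B# is E## (letter E, 6 semitones up).
A diminished fourth up from E## is A# (letter A, 4 semitones up).

A#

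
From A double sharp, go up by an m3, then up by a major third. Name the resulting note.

A minor third up from A## is C## (letter C, 3 semitones up).
A major third up from C## is E## (letter E, 4 semitones up).

E##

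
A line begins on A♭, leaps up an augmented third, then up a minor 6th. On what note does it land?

An augmented third up from Ab is C# (letter C, 5 semitones up).
A minor sixth up from C# is A (letter A, 8 semitones up).

A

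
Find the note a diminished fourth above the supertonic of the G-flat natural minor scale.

Dbb

The supertonic of Gb natural minor is Ab.
A diminished fourth (4 semitones) above Ab lands on the letter D, giving Dbb.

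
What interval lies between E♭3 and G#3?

Counting letters E–F–G gives a third.
Eb→G# = 5 semitones, 1 wider than the major third (4), so augmented.

augmented third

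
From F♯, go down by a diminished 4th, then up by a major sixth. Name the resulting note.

A##

A diminished fourth down from F# is C## (letter C, 4 semitones down).
A major sixth up from C## is A## (letter A, 9 semitones up).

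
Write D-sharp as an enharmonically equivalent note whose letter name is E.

Plain E sits 1 semitone above D#, so on the letter E the same pitch needs a flat: Eb.

Eb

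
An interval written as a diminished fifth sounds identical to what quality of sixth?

A diminished fifth spans 6 semitones.
A sixth spanning 6 semitones is doubly diminished (the major sixth is 9).

doubly diminished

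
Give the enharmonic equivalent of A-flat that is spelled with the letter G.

G#

Plain G sits 1 semitone below Ab, so on the letter G the same pitch needs a sharp: G#.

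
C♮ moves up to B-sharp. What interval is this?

augmented seventh

Counting letters C–D–E–F–G–A–B gives a seventh.
C→B# = 12 semitones, 1 wider than the major seventh (11), so augmented.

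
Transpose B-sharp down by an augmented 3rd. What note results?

A third below B lands on the letter G.
An augmented third spans 5 semitones, so B# moves to pitch class 7. On the letter G that is G.

G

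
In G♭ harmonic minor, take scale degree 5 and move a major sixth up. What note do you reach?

Scale degree 5 of Gb harmonic minor is Db.
A major sixth (9 semitones) above Db lands on the letter B, giving Bb.

Bb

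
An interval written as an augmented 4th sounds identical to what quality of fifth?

diminished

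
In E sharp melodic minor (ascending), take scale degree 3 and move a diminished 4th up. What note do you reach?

C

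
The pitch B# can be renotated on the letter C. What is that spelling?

C

B# is pitch class 0. The letter C alone is pitch class 0.
Pitch class 0 on C needs no accidental: C.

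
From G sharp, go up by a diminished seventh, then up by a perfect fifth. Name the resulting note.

A diminished seventh up from G# is F (letter F, 9 semitones up).
A perfect fifth up from F is C (letter C, 7 semitones up).

C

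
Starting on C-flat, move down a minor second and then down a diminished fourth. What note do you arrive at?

A minor second down from Cb is Bb (letter B, 1 semitone down).
A diminished fourth down from Bb is F# (letter F, 4 semitones down).

F#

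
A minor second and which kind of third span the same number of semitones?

A minor second spans 1 semitone.
A third spanning 1 semitone is doubly diminished (the major third is 4).

doubly diminished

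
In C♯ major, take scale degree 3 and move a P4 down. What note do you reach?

B#

Scale degree 3 of C# major is E#.
A perfect fourth (5 semitones) below E# lands on the letter B, giving B#.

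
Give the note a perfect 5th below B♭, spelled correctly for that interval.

Eb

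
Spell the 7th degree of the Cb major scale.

Bb

The Cb major scale runs Cb Db Eb Fb Gb Ab Bb.
Degree 7 is Bb.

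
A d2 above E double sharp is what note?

F#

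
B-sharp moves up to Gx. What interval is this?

The letter names run B→G, a span of 5 letter steps, so the interval is some kind of sixth.
B# to G## is 9 semitones. A major sixth is 9, so 9 makes it major.

major sixth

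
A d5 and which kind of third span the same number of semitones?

doubly augmented

A diminished fifth spans 6 semitones.
A third spanning 6 semitones is doubly augmented (the major third is 4).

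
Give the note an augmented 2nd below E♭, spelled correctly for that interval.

A second below E lands on the letter D.
An augmented second spans 3 semitones, so Eb moves to pitch class 0. On the letter D that is Dbb.

Dbb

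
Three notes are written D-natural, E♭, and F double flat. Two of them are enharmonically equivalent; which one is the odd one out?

D

In 12-tone equal temperament, enharmonic equivalents share a pitch class. D is pitch class 2; Eb is pitch class 3; Fbb is pitch class 3.
Eb and Fbb share pitch class 3, while D is pitch class 2.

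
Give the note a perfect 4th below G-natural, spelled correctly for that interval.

D

A fourth below G lands on the letter D.
A perfect fourth spans 5 semitones, so G moves to pitch class 2. On the letter D that is D.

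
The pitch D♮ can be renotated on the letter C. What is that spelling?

C##

Plain C sits 2 semitones below D, so on the letter C the same pitch needs a double sharp: C##.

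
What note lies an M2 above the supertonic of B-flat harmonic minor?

The supertonic of Bb harmonic minor is C.
A major second (2 semitones) above C lands on the letter D, giving D.

D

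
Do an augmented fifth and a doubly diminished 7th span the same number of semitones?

Yes

An augmented fifth spans 8 semitones; a doubly diminished seventh spans 8.
They are enharmonically equivalent.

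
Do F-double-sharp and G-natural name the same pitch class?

F## is pitch class 7; G is pitch class 7.
All spellings map to pitch class 7, so they are enharmonically equivalent.

Yes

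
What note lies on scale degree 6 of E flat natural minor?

The Eb natural minor scale runs Eb F Gb Ab Bb Cb Db.
Degree 6 is Cb.

Cb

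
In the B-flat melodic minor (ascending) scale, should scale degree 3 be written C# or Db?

Db

Each scale degree takes a distinct letter name. Degree 3 of a scale on B must use the letter D.
Db and C# are enharmonically the same pitch, but only Db uses the letter D, so it is the correct spelling here.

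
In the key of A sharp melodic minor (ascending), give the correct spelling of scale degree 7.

G##

Degree 7 takes the letter 6 steps above A, which is G.
In melodic minor (ascending), degree 7 sits 11 semitones above the tonic. A# + 11 semitones is pitch class 9, spelled on G as G##.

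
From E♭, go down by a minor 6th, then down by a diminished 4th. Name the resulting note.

D#

A minor sixth down from Eb is G (letter G, 8 semitones down).
A diminished fourth down from G is D# (letter D, 4 semitones down).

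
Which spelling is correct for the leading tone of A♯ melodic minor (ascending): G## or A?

Each scale degree takes a distinct letter name. Degree 7 of a scale on A must use the letter G.
G## and A are enharmonically the same pitch, but only G## uses the letter G, so it is the correct spelling here.

G##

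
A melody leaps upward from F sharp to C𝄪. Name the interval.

augmented fifth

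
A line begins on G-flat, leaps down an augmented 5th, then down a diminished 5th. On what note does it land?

Fb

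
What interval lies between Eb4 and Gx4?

The letter names run E→G, a span of 2 letter steps, so the interval is some kind of third.
Eb to G## is 6 semitones. A major third is 4, so 6 makes it doubly augmented.

doubly augmented third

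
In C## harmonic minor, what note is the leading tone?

B##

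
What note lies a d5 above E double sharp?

B#

A fifth above E lands on the letter B.
A diminished fifth spans 6 semitones, so E## moves to pitch class 0. On the letter B that is B#.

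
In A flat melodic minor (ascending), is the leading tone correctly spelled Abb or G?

G

Each scale degree takes a distinct letter name. Degree 7 of a scale on A must use the letter G.
G and Abb are enharmonically the same pitch, but only G uses the letter G, so it is the correct spelling here.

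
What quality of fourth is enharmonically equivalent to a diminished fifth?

augmented

A diminished fifth spans 6 semitones.
A fourth spanning 6 semitones is augmented (the perfect fourth is 5).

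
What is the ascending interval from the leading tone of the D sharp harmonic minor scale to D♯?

minor second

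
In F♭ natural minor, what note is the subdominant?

Bbb

The Fb natural minor scale runs Fb Gb Abb Bbb Cb Dbb Ebb.
Degree 4 is Bbb.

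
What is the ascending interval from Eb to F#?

augmented second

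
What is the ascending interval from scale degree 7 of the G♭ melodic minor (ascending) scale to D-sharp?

Scale degree 7 of Gb melodic minor (ascending) is F.
F up to D#: letters F→D make it a sixth; 10 semitones makes it augmented.

augmented sixth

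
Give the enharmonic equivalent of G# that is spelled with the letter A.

Ab

G# is pitch class 8. The letter A alone is pitch class 9.
To reach pitch class 8 from A requires an offset of -1 semitone, i.e. flat: Ab.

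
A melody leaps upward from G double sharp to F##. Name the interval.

minor seventh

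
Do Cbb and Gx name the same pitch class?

Cbb is pitch class 10; G## is pitch class 9.
The pitch classes differ (10 vs. 9), so they are not enharmonic equivalents.

No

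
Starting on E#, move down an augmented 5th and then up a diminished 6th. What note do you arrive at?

Fb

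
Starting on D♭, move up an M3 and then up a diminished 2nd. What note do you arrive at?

A major third up from Db is F (letter F, 4 semitones up).
A diminished second up from F is Gbb (letter G, 0 semitones up).

Gbb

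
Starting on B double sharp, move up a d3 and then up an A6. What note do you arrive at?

A diminished third up from B## is D# (letter D, 2 semitones up).
An augmented sixth up from D# is B## (letter B, 10 semitones up).

B##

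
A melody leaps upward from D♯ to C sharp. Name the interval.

Counting letters D–E–F–G–A–B–C gives a seventh.
D#→C# = 10 semitones, 1 narrower than the major seventh (11), so minor.

minor seventh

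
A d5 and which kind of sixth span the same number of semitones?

A diminished fifth spans 6 semitones.
A sixth spanning 6 semitones is doubly diminished (the major sixth is 9).

doubly diminished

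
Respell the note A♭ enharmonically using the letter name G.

Ab is pitch class 8. The letter G alone is pitch class 7.
To reach pitch class 8 from G requires an offset of +1 semitone, i.e. sharp: G#.

G#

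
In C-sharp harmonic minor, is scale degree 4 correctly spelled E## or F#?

Each scale degree takes a distinct letter name. Degree 4 of a scale on C must use the letter F.
F# and E## are enharmonically the same pitch, but only F# uses the letter F, so it is the correct spelling here.

F#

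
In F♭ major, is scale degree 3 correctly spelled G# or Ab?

Ab

Each scale degree takes a distinct letter name. Degree 3 of a scale on F must use the letter A.
Ab and G# are enharmonically the same pitch, but only Ab uses the letter A, so it is the correct spelling here.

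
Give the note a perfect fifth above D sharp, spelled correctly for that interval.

A fifth above D lands on the letter A.
A perfect fifth spans 7 semitones, so D# moves to pitch class 10. On the letter A that is A#.

A#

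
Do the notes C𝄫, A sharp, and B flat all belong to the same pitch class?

Yes

Cbb = pitch class 10 and A# = pitch class 10 and Bb = pitch class 10 — the same pitch class, so they are enharmonic equivalents.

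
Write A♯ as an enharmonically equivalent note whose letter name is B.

A# is pitch class 10. The letter B alone is pitch class 11.
To reach pitch class 10 from B requires an offset of -1 semitone, i.e. flat: Bb.

Bb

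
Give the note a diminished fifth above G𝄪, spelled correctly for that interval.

D#

G up a perfect fifth is D, so the target letter is D.
From G##, a diminished fifth is 6 semitones up: D#.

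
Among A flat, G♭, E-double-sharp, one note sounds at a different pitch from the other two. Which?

Ab

In 12-tone equal temperament, enharmonic equivalents share a pitch class. Ab is pitch class 8; Gb is pitch class 6; E## is pitch class 6.
Gb and E## share pitch class 6, while Ab is pitch class 8.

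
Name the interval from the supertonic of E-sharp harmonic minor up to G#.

minor second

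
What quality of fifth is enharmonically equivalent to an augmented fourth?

diminished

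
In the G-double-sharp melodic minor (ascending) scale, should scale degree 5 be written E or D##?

Each scale degree takes a distinct letter name. Degree 5 of a scale on G must use the letter D.
D## and E are enharmonically the same pitch, but only D## uses the letter D, so it is the correct spelling here.

D##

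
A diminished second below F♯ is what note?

E##

A second below F lands on the letter E.
A diminished second spans 0 semitones, so F# moves to pitch class 6. On the letter E that is E##.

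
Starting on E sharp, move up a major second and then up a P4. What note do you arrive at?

A major second up from E# is F## (letter F, 2 semitones up).
A perfect fourth up from F## is B# (letter B, 5 semitones up).

B#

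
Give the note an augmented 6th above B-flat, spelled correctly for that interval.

A sixth above B lands on the letter G.
An augmented sixth spans 10 semitones, so Bb moves to pitch class 8. On the letter G that is G#.

G#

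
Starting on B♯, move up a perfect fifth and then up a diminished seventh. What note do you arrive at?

E

A perfect fifth up from B# is F## (letter F, 7 semitones up).
A diminished seventh up from F## is E (letter E, 9 semitones up).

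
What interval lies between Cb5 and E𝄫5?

Counting letters C–D–E gives a third.
Cb→Ebb = 3 semitones, 1 narrower than the major third (4), so minor.

minor third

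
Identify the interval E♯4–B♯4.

perfect fifth

Counting letters E–F–G–A–B gives a fifth.
E#→B# = 7 semitones, exactly the perfect fifth.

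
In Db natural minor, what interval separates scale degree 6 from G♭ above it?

Scale degree 6 of Db natural minor is Bbb.
Bbb up to Gb: letters B→G make it a sixth; 9 semitones makes it major.

major sixth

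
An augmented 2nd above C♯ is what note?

C up a major second is D, so the target letter is D.
From C#, an augmented second is 3 semitones up: D##.

D##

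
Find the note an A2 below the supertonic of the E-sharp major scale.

E

The supertonic of E# major is F##.
An augmented second (3 semitones) below F## lands on the letter E, giving E.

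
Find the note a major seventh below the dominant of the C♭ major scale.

Abb

The dominant of Cb major is Gb.
A major seventh (11 semitones) below Gb lands on the letter A, giving Abb.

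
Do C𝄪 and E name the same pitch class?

C## is pitch class 2; E is pitch class 4.
The pitch classes differ (2 vs. 4), so they are not enharmonic equivalents.

No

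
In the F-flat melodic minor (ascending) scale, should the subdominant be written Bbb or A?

Each scale degree takes a distinct letter name. Degree 4 of a scale on F must use the letter B.
Bbb and A are enharmonically the same pitch, but only Bbb uses the letter B, so it is the correct spelling here.

Bbb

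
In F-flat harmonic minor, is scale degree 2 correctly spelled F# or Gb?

Gb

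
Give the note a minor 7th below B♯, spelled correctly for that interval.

B down a major seventh is C, so the target letter is C.
From B#, a minor seventh is 10 semitones down: C##.

C##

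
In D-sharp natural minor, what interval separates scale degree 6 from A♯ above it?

Scale degree 6 of D# natural minor is B.
B up to A#: letters B→A make it a seventh; 11 semitones makes it major.

major seventh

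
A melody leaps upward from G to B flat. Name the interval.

Counting letters G–A–B gives a third.
G→Bb = 3 semitones, 1 narrower than the major third (4), so minor.

minor third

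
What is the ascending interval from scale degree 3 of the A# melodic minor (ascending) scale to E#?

Scale degree 3 of A# melodic minor (ascending) is C#.
C# up to E#: letters C→E make it a third; 4 semitones makes it major.

major third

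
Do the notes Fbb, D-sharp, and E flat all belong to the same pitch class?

Yes

Fbb is pitch class 3; D# is pitch class 3; Eb is pitch class 3.
All spellings map to pitch class 3, so they are enharmonically equivalent.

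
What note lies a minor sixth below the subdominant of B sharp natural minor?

The subdominant of B# natural minor is E#.
A minor sixth (8 semitones) below E# lands on the letter G, giving G##.

G##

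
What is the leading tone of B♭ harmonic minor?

A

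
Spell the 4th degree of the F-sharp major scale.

Degree 4 takes the letter 3 steps above F, which is B.
In major, degree 4 sits 5 semitones above the tonic. F# + 5 semitones is pitch class 11, spelled on B as B.

B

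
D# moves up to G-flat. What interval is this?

doubly diminished fourth

Counting letters D–E–F–G gives a fourth.
D#→Gb = 3 semitones, 2 narrower than the perfect fourth (5), so doubly diminished.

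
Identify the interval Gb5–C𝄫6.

Counting letters G–A–B–C gives a fourth.
Gb→Cbb = 4 semitones, 1 narrower than the perfect fourth (5), so diminished.

diminished fourth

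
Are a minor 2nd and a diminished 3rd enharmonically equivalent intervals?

A minor second spans 1 semitone; a diminished third spans 2.
The spans differ, so they are not enharmonic equivalents.

No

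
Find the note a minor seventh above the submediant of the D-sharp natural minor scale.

The submediant of D# natural minor is B.
A minor seventh (10 semitones) above B lands on the letter A, giving A.

A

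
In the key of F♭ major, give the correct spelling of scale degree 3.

Ab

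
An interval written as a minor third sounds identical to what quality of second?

augmented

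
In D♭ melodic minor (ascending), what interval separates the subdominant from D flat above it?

The subdominant of Db melodic minor (ascending) is Gb.
Gb up to Db: letters G→D make it a fifth; 7 semitones makes it perfect.

perfect fifth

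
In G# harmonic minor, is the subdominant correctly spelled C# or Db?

C#

Each scale degree takes a distinct letter name. Degree 4 of a scale on G must use the letter C.
C# and Db are enharmonically the same pitch, but only C# uses the letter C, so it is the correct spelling here.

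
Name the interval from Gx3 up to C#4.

diminished fourth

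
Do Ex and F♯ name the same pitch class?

E## is pitch class 6; F# is pitch class 6.
All spellings map to pitch class 6, so they are enharmonically equivalent.

Yes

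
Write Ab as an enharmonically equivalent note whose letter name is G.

Plain G sits 1 semitone below Ab, so on the letter G the same pitch needs a sharp: G#.

G#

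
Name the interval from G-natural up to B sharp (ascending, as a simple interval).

The letter names run G→B, a span of 2 letter steps, so the interval is some kind of third.
G to B# is 5 semitones. A major third is 4, so 5 makes it augmented.

augmented third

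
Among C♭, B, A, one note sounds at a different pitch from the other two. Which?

In 12-tone equal temperament, enharmonic equivalents share a pitch class. Cb is pitch class 11; B is pitch class 11; A is pitch class 9.
Cb and B share pitch class 11, while A is pitch class 9.

A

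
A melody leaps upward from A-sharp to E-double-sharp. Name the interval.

augmented fifth

Counting letters A–B–C–D–E gives a fifth.
A#→E## = 8 semitones, 1 wider than the perfect fifth (7), so augmented.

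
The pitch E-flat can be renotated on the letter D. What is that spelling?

D#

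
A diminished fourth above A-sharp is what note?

A fourth above A lands on the letter D.
A diminished fourth spans 4 semitones, so A# moves to pitch class 2. On the letter D that is D.

D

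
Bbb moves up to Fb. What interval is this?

perfect fifth

Counting letters B–C–D–E–F gives a fifth.
Bbb→Fb = 7 semitones, exactly the perfect fifth.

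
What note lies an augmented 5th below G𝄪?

C#

G down a perfect fifth is C, so the target letter is C.
From G##, an augmented fifth is 8 semitones down: C#.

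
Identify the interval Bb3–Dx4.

doubly augmented third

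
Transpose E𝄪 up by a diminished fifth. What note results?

A fifth above E lands on the letter B.
A diminished fifth spans 6 semitones, so E## moves to pitch class 0. On the letter B that is B#.

B#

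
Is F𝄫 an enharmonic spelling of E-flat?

Yes

Fbb is pitch class 3; Eb is pitch class 3.
All spellings map to pitch class 3, so they are enharmonically equivalent.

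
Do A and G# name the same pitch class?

A is pitch class 9; G# is pitch class 8.
The pitch classes differ (9 vs. 8), so they are not enharmonic equivalents.

No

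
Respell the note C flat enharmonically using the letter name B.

Plain B sits at the same pitch as Cb, so on the letter B the same pitch needs a natural: B.

B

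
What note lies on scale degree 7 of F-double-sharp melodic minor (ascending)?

The F## melodic minor (ascending) scale runs F## G## A# B# C## D## E##.
Degree 7 is E##.

E##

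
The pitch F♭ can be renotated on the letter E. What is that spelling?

Plain E sits at the same pitch as Fb, so on the letter E the same pitch needs a natural: E.

E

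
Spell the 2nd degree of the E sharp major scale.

Degree 2 takes the letter 1 step above E, which is F.
In major, degree 2 sits 2 semitones above the tonic. E# + 2 semitones is pitch class 7, spelled on F as F##.

F##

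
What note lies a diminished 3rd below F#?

A third below F lands on the letter D.
A diminished third spans 2 semitones, so F# moves to pitch class 4. On the letter D that is D##.

D##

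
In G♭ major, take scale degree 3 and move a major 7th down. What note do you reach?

Cb

Scale degree 3 of Gb major is Bb.
A major seventh (11 semitones) below Bb lands on the letter C, giving Cb.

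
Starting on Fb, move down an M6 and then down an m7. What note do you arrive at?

A major sixth down from Fb is Abb (letter A, 9 semitones down).
A minor seventh down from Abb is Bbb (letter B, 10 semitones down).

Bbb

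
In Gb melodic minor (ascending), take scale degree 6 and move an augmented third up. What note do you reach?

G#

Scale degree 6 of Gb melodic minor (ascending) is Eb.
An augmented third (5 semitones) above Eb lands on the letter G, giving G#.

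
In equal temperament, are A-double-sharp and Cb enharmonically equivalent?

A## = pitch class 11 and Cb = pitch class 11 — the same pitch class, so they are enharmonic equivalents.

Yes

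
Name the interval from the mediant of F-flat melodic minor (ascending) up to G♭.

The mediant of Fb melodic minor (ascending) is Abb.
Abb up to Gb: letters A→G make it a seventh; 11 semitones makes it major.

major seventh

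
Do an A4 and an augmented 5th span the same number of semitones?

No

An augmented fourth spans 6 semitones; an augmented fifth spans 8.
The spans differ, so they are not enharmonic equivalents.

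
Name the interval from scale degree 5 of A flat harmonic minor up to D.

major seventh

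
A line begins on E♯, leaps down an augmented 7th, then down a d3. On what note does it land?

D#

An augmented seventh down from E# is F (letter F, 12 semitones down).
A diminished third down from F is D# (letter D, 2 semitones down).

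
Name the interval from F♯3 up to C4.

The letter names run F→C, a span of 4 letter steps, so the interval is some kind of fifth.
F# to C is 6 semitones. A perfect fifth is 7, so 6 makes it diminished.

diminished fifth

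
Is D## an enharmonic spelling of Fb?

Yes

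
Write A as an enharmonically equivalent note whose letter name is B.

A is pitch class 9. The letter B alone is pitch class 11.
To reach pitch class 9 from B requires an offset of -2 semitones, i.e. double flat: Bbb.

Bbb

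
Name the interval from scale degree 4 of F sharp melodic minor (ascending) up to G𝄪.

augmented sixth

Scale degree 4 of F# melodic minor (ascending) is B.
B up to G##: letters B→G make it a sixth; 10 semitones makes it augmented.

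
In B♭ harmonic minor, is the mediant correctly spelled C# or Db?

Db

Each scale degree takes a distinct letter name. Degree 3 of a scale on B must use the letter D.
Db and C# are enharmonically the same pitch, but only Db uses the letter D, so it is the correct spelling here.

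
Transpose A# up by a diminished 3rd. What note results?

C

A up a major third is C#, so the target letter is C.
From A#, a diminished third is 2 semitones up: C.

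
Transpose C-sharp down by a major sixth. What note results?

A sixth below C lands on the letter E.
A major sixth spans 9 semitones, so C# moves to pitch class 4. On the letter E that is E.

E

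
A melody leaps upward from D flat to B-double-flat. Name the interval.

minor sixth

The letter names run D→B, a span of 5 letter steps, so the interval is some kind of sixth.
Db to Bbb is 8 semitones. A major sixth is 9, so 8 makes it minor.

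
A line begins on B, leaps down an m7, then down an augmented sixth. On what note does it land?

A minor seventh down from B is C# (letter C, 10 semitones down).
An augmented sixth down from C# is Eb (letter E, 10 semitones down).

Eb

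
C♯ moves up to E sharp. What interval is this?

major third

Counting letters C–D–E gives a third.
C#→E# = 4 semitones, exactly the major third.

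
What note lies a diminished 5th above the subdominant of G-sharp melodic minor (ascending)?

G

The subdominant of G# melodic minor (ascending) is C#.
A diminished fifth (6 semitones) above C# lands on the letter G, giving G.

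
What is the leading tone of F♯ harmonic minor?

E#

The F# harmonic minor scale runs F# G# A B C# D E#.
Degree 7 is E#.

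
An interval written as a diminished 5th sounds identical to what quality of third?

doubly augmented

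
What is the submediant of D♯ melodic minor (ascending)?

B#

The D# melodic minor (ascending) scale runs D# E# F# G# A# B# C##.
Degree 6 is B#.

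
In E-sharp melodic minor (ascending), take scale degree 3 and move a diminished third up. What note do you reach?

Scale degree 3 of E# melodic minor (ascending) is G#.
A diminished third (2 semitones) above G# lands on the letter B, giving Bb.

Bb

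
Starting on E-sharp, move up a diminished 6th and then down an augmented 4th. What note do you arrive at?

Gb

A diminished sixth up from E# is C (letter C, 7 semitones up).
An augmented fourth down from C is Gb (letter G, 6 semitones down).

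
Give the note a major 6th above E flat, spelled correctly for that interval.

C

E up a major sixth is C#, so the target letter is C.
From Eb, a major sixth is 9 semitones up: C.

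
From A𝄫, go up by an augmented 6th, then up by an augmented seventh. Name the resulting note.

E#

An augmented sixth up from Abb is F (letter F, 10 semitones up).
An augmented seventh up from F is E# (letter E, 12 semitones up).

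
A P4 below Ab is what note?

A fourth below A lands on the letter E.
A perfect fourth spans 5 semitones, so Ab moves to pitch class 3. On the letter E that is Eb.

Eb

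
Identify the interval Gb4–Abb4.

Counting letters G–A gives a second.
Gb→Abb = 1 semitone, 1 narrower than the major second (2), so minor.

minor second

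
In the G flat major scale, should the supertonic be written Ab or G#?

Each scale degree takes a distinct letter name. Degree 2 of a scale on G must use the letter A.
Ab and G# are enharmonically the same pitch, but only Ab uses the letter A, so it is the correct spelling here.

Ab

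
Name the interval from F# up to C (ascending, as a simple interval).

diminished fifth

The letter names run F→C, a span of 4 letter steps, so the interval is some kind of fifth.
F# to C is 6 semitones. A perfect fifth is 7, so 6 makes it diminished.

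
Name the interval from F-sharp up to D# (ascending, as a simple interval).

The letter names run F→D, a span of 5 letter steps, so the interval is some kind of sixth.
F# to D# is 9 semitones. A major sixth is 9, so 9 makes it major.

major sixth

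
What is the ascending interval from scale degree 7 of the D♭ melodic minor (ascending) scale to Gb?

diminished fifth

Scale degree 7 of Db melodic minor (ascending) is C.
C up to Gb: letters C→G make it a fifth; 6 semitones makes it diminished.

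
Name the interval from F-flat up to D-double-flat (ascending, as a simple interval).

Counting letters F–G–A–B–C–D gives a sixth.
Fb→Dbb = 8 semitones, 1 narrower than the major sixth (9), so minor.

minor sixth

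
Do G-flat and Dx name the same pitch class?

No

Gb is pitch class 6; D## is pitch class 4.
The pitch classes differ (6 vs. 4), so they are not enharmonic equivalents.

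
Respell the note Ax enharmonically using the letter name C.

Cb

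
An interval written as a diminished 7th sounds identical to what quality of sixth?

A diminished seventh spans 9 semitones.
A sixth spanning 9 semitones is major (the major sixth is 9).

major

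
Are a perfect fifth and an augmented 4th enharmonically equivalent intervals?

No

A perfect fifth spans 7 semitones; an augmented fourth spans 6.
The spans differ, so they are not enharmonic equivalents.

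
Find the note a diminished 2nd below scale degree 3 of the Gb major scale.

A#

Scale degree 3 of Gb major is Bb.
A diminished second (0 semitones) below Bb lands on the letter A, giving A#.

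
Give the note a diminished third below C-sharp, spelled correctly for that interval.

A##

A third below C lands on the letter A.
A diminished third spans 2 semitones, so C# moves to pitch class 11. On the letter A that is A##.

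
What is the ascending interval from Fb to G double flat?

The letter names run F→G, a span of 1 letter step, so the interval is some kind of second.
Fb to Gbb is 1 semitone. A major second is 2, so 1 makes it minor.

minor second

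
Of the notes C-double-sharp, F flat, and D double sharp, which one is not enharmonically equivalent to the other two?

In 12-tone equal temperament, enharmonic equivalents share a pitch class. C## is pitch class 2; Fb is pitch class 4; D## is pitch class 4.
Fb and D## share pitch class 4, while C## is pitch class 2.

C##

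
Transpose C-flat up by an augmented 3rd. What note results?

E

C up a major third is E, so the target letter is E.
From Cb, an augmented third is 5 semitones up: E.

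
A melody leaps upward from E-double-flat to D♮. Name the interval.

Counting letters E–F–G–A–B–C–D gives a seventh.
Ebb→D = 12 semitones, 1 wider than the major seventh (11), so augmented.

augmented seventh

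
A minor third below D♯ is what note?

D down a major third is Bb, so the target letter is B.
From D#, a minor third is 3 semitones down: B#.

B#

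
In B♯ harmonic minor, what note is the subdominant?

The B# harmonic minor scale runs B# C## D# E# F## G# A##.
Degree 4 is E#.

E#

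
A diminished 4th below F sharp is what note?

C##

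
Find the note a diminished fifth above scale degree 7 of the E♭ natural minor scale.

Abb

Scale degree 7 of Eb natural minor is Db.
A diminished fifth (6 semitones) above Db lands on the letter A, giving Abb.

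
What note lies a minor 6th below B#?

B down a major sixth is D, so the target letter is D.
From B#, a minor sixth is 8 semitones down: D##.

D##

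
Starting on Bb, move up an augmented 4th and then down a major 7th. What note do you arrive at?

F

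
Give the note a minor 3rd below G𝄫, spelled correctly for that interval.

Ebb

A third below G lands on the letter E.
A minor third spans 3 semitones, so Gbb moves to pitch class 2. On the letter E that is Ebb.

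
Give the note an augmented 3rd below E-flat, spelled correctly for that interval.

Cbb

A third below E lands on the letter C.
An augmented third spans 5 semitones, so Eb moves to pitch class 10. On the letter C that is Cbb.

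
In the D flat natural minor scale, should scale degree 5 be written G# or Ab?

Ab

Each scale degree takes a distinct letter name. Degree 5 of a scale on D must use the letter A.
Ab and G# are enharmonically the same pitch, but only Ab uses the letter A, so it is the correct spelling here.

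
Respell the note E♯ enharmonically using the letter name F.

E# is pitch class 5. The letter F alone is pitch class 5.
Pitch class 5 on F needs no accidental: F.

F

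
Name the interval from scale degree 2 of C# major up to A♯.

Scale degree 2 of C# major is D#.
D# up to A#: letters D→A make it a fifth; 7 semitones makes it perfect.

perfect fifth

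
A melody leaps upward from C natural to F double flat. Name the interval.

Counting letters C–D–E–F gives a fourth.
C→Fbb = 3 semitones, 2 narrower than the perfect fourth (5), so doubly diminished.

doubly diminished fourth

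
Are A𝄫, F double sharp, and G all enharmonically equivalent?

Abb is pitch class 7; F## is pitch class 7; G is pitch class 7.
All spellings map to pitch class 7, so they are enharmonically equivalent.

Yes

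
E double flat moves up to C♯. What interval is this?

doubly augmented sixth

Counting letters E–F–G–A–B–C gives a sixth.
Ebb→C# = 11 semitones, 2 wider than the major sixth (9), so doubly augmented.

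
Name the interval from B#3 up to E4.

diminished fourth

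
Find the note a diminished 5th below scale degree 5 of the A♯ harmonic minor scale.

A##

Scale degree 5 of A# harmonic minor is E#.
A diminished fifth (6 semitones) below E# lands on the letter A, giving A##.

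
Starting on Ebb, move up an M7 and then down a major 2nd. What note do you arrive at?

Cb

A major seventh up from Ebb is Db (letter D, 11 semitones up).
A major second down from Db is Cb (letter C, 2 semitones down).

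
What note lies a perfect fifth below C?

F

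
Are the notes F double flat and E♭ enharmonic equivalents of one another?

Yes

Fbb = pitch class 3 and Eb = pitch class 3 — the same pitch class, so they are enharmonic equivalents.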